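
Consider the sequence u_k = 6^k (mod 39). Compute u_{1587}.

We have u_1 = 6; u_2 = 36; u_3 = 21; u_4 = 9; u_5 = 15; u_6 = 12; u_7 = 33; u_8 = 3; u_9 = 18; u_{10} = 30; u_{11} = 24; u_{12} = 27; u_{13} = 6.
The sequence repeats with period 12.
So u_{1587} = u_{1 + ((1587-1) mod 12)} = u_3 = 21.

21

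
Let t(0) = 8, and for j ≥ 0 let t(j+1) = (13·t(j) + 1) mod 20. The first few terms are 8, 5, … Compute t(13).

Listing terms: t(0) = 8; t(1) = 5; t(2) = 6; t(3) = 19; t(4) = 8.
Since t(4) = t(0) = 8, the sequence is periodic with period 4.
(13 - 0) mod 4 = 1, so t(13) = t(1) = 5.

5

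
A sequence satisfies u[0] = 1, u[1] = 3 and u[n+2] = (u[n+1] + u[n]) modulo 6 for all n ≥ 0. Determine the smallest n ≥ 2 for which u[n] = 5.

Computing terms: u[0] = 1,  u[1] = 3,  u[2] = 4,  u[3] = 1,  u[4] = 5,  u[5] = 0,  u[6] = 5,  u[7] = 5,  u[8] = 4,  u[9] = 3,  u[10] = 1,  u[11] = 4,  u[12] = 5,  u[13] = 3,  u[14] = 2,  u[15] = 5,  u[16] = 1,  u[17] = 0,  u[18] = 1,  u[19] = 1,  u[20] = 2,  u[21] = 3,  u[22] = 5,  u[23] = 2,  u[24] = 1,  u[25] = 3.
Since (u[24], u[25]) = (u[0], u[1]) = (1, 3) (two consecutive terms determine the rest), the sequence is periodic with period 24.
The value 5 first appears (with n ≥ 2) at u[4].

4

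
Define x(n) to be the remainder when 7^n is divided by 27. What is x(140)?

13

x(1) = 7; x(2) = 22; x(3) = 19; x(4) = 25; x(5) = 13; x(6) = 10; x(7) = 16; x(8) = 4; x(9) = 1; x(10) = 7.
Since x(10) = x(1) = 7, the sequence is periodic with period 9.
(140 - 1) mod 9 = 4, so x(140) = x(5) = 13.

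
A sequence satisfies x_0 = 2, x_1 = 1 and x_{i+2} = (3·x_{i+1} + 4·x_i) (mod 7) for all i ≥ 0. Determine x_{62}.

Computing terms: x_0 = 2,  x_1 = 1,  x_2 = 4,  x_3 = 2,  x_4 = 1.
Since (x_3, x_4) = (x_0, x_1) = (2, 1) (two consecutive terms determine the rest), the sequence is periodic with period 3.
So x_{62} = x_{0 + ((62-0) mod 3)} = x_2 = 4.

4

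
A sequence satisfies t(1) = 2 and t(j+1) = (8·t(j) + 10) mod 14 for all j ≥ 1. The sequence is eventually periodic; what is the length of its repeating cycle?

7

Listing terms: t(1) = 2; t(2) = 12; t(3) = 8; t(4) = 4; t(5) = 0; t(6) = 10; t(7) = 6; t(8) = 2.
The sequence repeats with period 7.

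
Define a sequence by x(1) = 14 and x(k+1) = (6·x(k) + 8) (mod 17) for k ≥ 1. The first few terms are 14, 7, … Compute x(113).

Computing terms: x(1) = 14,  x(2) = 7,  x(3) = 16,  x(4) = 2,  x(5) = 3,  x(6) = 9,  x(7) = 11,  x(8) = 6,  x(9) = 10,  x(10) = 0,  x(11) = 8,  x(12) = 5,  x(13) = 4,  x(14) = 15,  x(15) = 13,  x(16) = 1,  x(17) = 14.
Since x(17) = x(1) = 14, the sequence is periodic with period 16.
So x(113) = x(1 + ((113-1) mod 16)) = x(1) = 14.

14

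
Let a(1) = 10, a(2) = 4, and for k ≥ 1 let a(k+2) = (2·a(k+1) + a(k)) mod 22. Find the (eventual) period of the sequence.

a(1) = 10; a(2) = 4; a(3) = 18; a(4) = 18; a(5) = 10; a(6) = 16; a(7) = 20; a(8) = 12; a(9) = 0; a(10) = 12; a(11) = 2; a(12) = 16; a(13) = 12; a(14) = 18; a(15) = 4; a(16) = 4; a(17) = 12; a(18) = 6; a(19) = 2; a(20) = 10; a(21) = 0; a(22) = 10; a(23) = 20; a(24) = 6; a(25) = 10; a(26) = 4.
The sequence repeats with period 24.

24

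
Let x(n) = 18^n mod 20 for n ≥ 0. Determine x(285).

x(0) = 1; x(1) = 18; x(2) = 4; x(3) = 12; x(4) = 16; x(5) = 8; x(6) = 4.
Since x(6) = x(2) = 4, the sequence is eventually periodic: after a pre-period of length 2 it cycles with period 4.
For n ≥ 2, x(n) depends only on (n - 2) mod 4. (285 - 2) mod 4 = 3, so x(285) = x(5) = 8.

8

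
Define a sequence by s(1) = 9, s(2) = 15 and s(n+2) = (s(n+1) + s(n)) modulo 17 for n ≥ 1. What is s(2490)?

s(1) = 9; s(2) = 15; s(3) = 7; s(4) = 5; s(5) = 12; s(6) = 0; s(7) = 12; s(8) = 12; s(9) = 7; s(10) = 2; s(11) = 9; s(12) = 11; s(13) = 3; s(14) = 14; s(15) = 0; s(16) = 14; s(17) = 14; s(18) = 11; s(19) = 8; s(20) = 2; s(21) = 10; s(22) = 12; s(23) = 5; s(24) = 0; s(25) = 5; s(26) = 5; s(27) = 10; s(28) = 15; s(29) = 8; s(30) = 6; s(31) = 14; s(32) = 3; s(33) = 0; s(34) = 3; s(35) = 3; s(36) = 6; s(37) = 9; s(38) = 15.
The sequence repeats with period 36.
(2490 - 1) mod 36 = 5, so s(2490) = s(6) = 0.

0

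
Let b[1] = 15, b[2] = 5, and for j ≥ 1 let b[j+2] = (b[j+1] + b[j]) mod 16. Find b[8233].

15

b[1] = 15,  b[2] = 5,  b[3] = 4,  b[4] = 9,  b[5] = 13,  b[6] = 6,  b[7] = 3,  b[8] = 9,  b[9] = 12,  b[10] = 5,  b[11] = 1,  b[12] = 6,  b[13] = 7,  b[14] = 13,  b[15] = 4,  b[16] = 1,  b[17] = 5,  b[18] = 6,  b[19] = 11,  b[20] = 1,  b[21] = 12,  b[22] = 13,  b[23] = 9,  b[24] = 6,  b[25] = 15,  b[26] = 5.
The sequence repeats with period 24.
(8233 - 1) mod 24 = 0, so b[8233] = b[1] = 15.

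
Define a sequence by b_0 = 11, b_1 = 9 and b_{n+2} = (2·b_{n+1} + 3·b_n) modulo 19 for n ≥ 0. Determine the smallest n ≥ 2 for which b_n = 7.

Computing terms: b_0 = 11,  b_1 = 9,  b_2 = 13,  b_3 = 15,  b_4 = 12,  b_5 = 12,  b_6 = 3,  b_7 = 4,  b_8 = 17,  b_9 = 8,  b_{10} = 10,  b_{11} = 6,  b_{12} = 4,  b_{13} = 7,  b_{14} = 7,  b_{15} = 16,  b_{16} = 15,  b_{17} = 2,  b_{18} = 11,  b_{19} = 9.
The sequence repeats with period 18.
The value 7 first appears (with n ≥ 2) at b_{13}.

13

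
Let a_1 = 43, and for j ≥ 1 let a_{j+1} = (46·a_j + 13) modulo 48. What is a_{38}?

Listing terms: a_1 = 43,  a_2 = 23,  a_3 = 15,  a_4 = 31,  a_5 = 47,  a_6 = 15.
Since a_6 = a_3 = 15, the sequence is eventually periodic: after a pre-period of length 2 it cycles with period 3.
For j ≥ 3, a_j depends only on (j - 3) mod 3. (38 - 3) mod 3 = 2, so a_{38} = a_5 = 47.

47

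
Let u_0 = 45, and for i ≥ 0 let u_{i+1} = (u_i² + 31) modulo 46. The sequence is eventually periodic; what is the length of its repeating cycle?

10

We have u_0 = 45,  u_1 = 32,  u_2 = 43,  u_3 = 40,  u_4 = 21,  u_5 = 12,  u_6 = 37,  u_7 = 20,  u_8 = 17,  u_9 = 44,  u_{10} = 35,  u_{11} = 14,  u_{12} = 43.
Since u_{12} = u_2 = 43, the sequence is eventually periodic: after a pre-period of length 2 it cycles with period 10.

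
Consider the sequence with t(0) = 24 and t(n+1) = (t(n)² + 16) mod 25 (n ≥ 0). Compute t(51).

t(0) = 24, t(1) = 17, t(2) = 5, t(3) = 16, t(4) = 22, t(5) = 0, t(6) = 16.
Since t(6) = t(3) = 16, the sequence is eventually periodic: after a pre-period of length 3 it cycles with period 3.
For n ≥ 3, t(n) depends only on (n - 3) mod 3. (51 - 3) mod 3 = 0, so t(51) = t(3) = 16.

16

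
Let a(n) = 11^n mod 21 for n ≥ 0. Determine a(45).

8

Listing terms: a(0) = 1, a(1) = 11, a(2) = 16, a(3) = 8, a(4) = 4, a(5) = 2, a(6) = 1.
Since a(6) = a(0) = 1, the sequence is periodic with period 6.
(45 - 0) mod 6 = 3, so a(45) = a(3) = 8.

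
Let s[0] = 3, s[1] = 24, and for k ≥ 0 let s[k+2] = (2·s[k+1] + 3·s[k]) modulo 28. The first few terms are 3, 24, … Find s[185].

Computing terms: s[0] = 3, s[1] = 24, s[2] = 1, s[3] = 18, s[4] = 11, s[5] = 20, s[6] = 17, s[7] = 10, s[8] = 15, s[9] = 4, s[10] = 25, s[11] = 6, s[12] = 3, s[13] = 24.
Since (s[12], s[13]) = (s[0], s[1]) = (3, 24) (two consecutive terms determine the rest), the sequence is periodic with period 12.
So s[185] = s[0 + ((185-0) mod 12)] = s[5] = 20.

20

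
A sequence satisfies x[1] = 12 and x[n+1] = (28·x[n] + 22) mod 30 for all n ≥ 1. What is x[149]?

22

Listing terms: x[1] = 12,  x[2] = 28,  x[3] = 26,  x[4] = 0,  x[5] = 22,  x[6] = 8,  x[7] = 6,  x[8] = 10,  x[9] = 2,  x[10] = 18,  x[11] = 16,  x[12] = 20,  x[13] = 12.
The sequence repeats with period 12.
So x[149] = x[1 + ((149-1) mod 12)] = x[5] = 22.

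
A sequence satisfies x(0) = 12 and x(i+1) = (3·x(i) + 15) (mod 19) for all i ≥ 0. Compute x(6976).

x(0) = 12; x(1) = 13; x(2) = 16; x(3) = 6; x(4) = 14; x(5) = 0; x(6) = 15; x(7) = 3; x(8) = 5; x(9) = 11; x(10) = 10; x(11) = 7; x(12) = 17; x(13) = 9; x(14) = 4; x(15) = 8; x(16) = 1; x(17) = 18; x(18) = 12.
The sequence repeats with period 18.
(6976 - 0) mod 18 = 10, so x(6976) = x(10) = 10.

10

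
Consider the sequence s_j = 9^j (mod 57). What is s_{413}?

We have s_1 = 9; s_2 = 24; s_3 = 45; s_4 = 6; s_5 = 54; s_6 = 30; s_7 = 42; s_8 = 36; s_9 = 39; s_{10} = 9.
Since s_{10} = s_1 = 9, the sequence is periodic with period 9.
(413 - 1) mod 9 = 7, so s_{413} = s_8 = 36.

36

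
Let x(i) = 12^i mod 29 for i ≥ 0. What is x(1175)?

17

Listing terms: x(0) = 1,  x(1) = 12,  x(2) = 28,  x(3) = 17,  x(4) = 1.
The sequence repeats with period 4.
So x(1175) = x(0 + ((1175-0) mod 4)) = x(3) = 17.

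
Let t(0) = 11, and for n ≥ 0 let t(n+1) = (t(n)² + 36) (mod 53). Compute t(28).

32

t(0) = 11,  t(1) = 51,  t(2) = 40,  t(3) = 46,  t(4) = 32,  t(5) = 0,  t(6) = 36,  t(7) = 7,  t(8) = 32.
Since t(8) = t(4) = 32, the sequence is eventually periodic: after a pre-period of length 4 it cycles with period 4.
For n ≥ 4, t(n) depends only on (n - 4) mod 4. (28 - 4) mod 4 = 0, so t(28) = t(4) = 32.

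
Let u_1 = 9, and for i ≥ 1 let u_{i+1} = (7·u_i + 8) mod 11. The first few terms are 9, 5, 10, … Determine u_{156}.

Computing terms: u_1 = 9, u_2 = 5, u_3 = 10, u_4 = 1, u_5 = 4, u_6 = 3, u_7 = 7, u_8 = 2, u_9 = 0, u_{10} = 8, u_{11} = 9.
Since u_{11} = u_1 = 9, the sequence is periodic with period 10.
So u_{156} = u_{1 + ((156-1) mod 10)} = u_6 = 3.

3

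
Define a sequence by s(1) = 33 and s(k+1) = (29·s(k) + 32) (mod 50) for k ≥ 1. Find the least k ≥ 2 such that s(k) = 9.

4

Computing terms: s(1) = 33,  s(2) = 39,  s(3) = 13,  s(4) = 9,  s(5) = 43,  s(6) = 29,  s(7) = 23,  s(8) = 49,  s(9) = 3,  s(10) = 19,  s(11) = 33.
The sequence repeats with period 10.
The value 9 first appears (with k ≥ 2) at s(4).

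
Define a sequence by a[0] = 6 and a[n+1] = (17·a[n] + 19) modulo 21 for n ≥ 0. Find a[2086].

0

Listing terms: a[0] = 6, a[1] = 16, a[2] = 18, a[3] = 10, a[4] = 0, a[5] = 19, a[6] = 6.
The sequence repeats with period 6.
(2086 - 0) mod 6 = 4, so a[2086] = a[4] = 0.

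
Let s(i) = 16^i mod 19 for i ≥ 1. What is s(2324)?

9

Listing terms: s(1) = 16,  s(2) = 9,  s(3) = 11,  s(4) = 5,  s(5) = 4,  s(6) = 7,  s(7) = 17,  s(8) = 6,  s(9) = 1,  s(10) = 16.
The sequence repeats with period 9.
So s(2324) = s(1 + ((2324-1) mod 9)) = s(2) = 9.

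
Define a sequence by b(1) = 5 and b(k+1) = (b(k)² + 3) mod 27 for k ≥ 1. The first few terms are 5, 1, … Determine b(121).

22

Listing terms: b(1) = 5, b(2) = 1, b(3) = 4, b(4) = 19, b(5) = 13, b(6) = 10, b(7) = 22, b(8) = 1.
Since b(8) = b(2) = 1, the sequence is eventually periodic: after a pre-period of length 1 it cycles with period 6.
For k ≥ 2, b(k) depends only on (k - 2) mod 6. (121 - 2) mod 6 = 5, so b(121) = b(7) = 22.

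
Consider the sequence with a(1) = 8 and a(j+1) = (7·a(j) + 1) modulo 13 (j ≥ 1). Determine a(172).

a(1) = 8; a(2) = 5; a(3) = 10; a(4) = 6; a(5) = 4; a(6) = 3; a(7) = 9; a(8) = 12; a(9) = 7; a(10) = 11; a(11) = 0; a(12) = 1; a(13) = 8.
The sequence repeats with period 12.
(172 - 1) mod 12 = 3, so a(172) = a(4) = 6.

6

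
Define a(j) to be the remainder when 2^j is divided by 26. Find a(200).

22

Computing terms: a(0) = 1, a(1) = 2, a(2) = 4, a(3) = 8, a(4) = 16, a(5) = 6, a(6) = 12, a(7) = 24, a(8) = 22, a(9) = 18, a(10) = 10, a(11) = 20, a(12) = 14, a(13) = 2.
Since a(13) = a(1) = 2, the sequence is eventually periodic: after a pre-period of length 1 it cycles with period 12.
For j ≥ 1, a(j) depends only on (j - 1) mod 12. (200 - 1) mod 12 = 7, so a(200) = a(8) = 22.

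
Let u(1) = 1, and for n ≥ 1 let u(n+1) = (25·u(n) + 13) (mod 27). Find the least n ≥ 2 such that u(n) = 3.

We have u(1) = 1; u(2) = 11; u(3) = 18; u(4) = 4; u(5) = 5; u(6) = 3; u(7) = 7; u(8) = 26; u(9) = 15; u(10) = 10; u(11) = 20; u(12) = 0; u(13) = 13; u(14) = 14; u(15) = 12; u(16) = 16; u(17) = 8; u(18) = 24; u(19) = 19; u(20) = 2; u(21) = 9; u(22) = 22; u(23) = 23; u(24) = 21; u(25) = 25; u(26) = 17; u(27) = 6; u(28) = 1.
The sequence repeats with period 27.
The value 3 first appears (with n ≥ 2) at u(6).

6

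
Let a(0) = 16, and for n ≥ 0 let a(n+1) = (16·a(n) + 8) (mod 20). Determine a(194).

We have a(0) = 16,  a(1) = 4,  a(2) = 12,  a(3) = 0,  a(4) = 8,  a(5) = 16.
Since a(5) = a(0) = 16, the sequence is periodic with period 5.
So a(194) = a(0 + ((194-0) mod 5)) = a(4) = 8.

8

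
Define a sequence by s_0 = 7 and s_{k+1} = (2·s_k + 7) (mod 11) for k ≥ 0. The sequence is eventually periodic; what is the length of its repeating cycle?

10

Listing terms: s_0 = 7, s_1 = 10, s_2 = 5, s_3 = 6, s_4 = 8, s_5 = 1, s_6 = 9, s_7 = 3, s_8 = 2, s_9 = 0, s_{10} = 7.
The sequence repeats with period 10.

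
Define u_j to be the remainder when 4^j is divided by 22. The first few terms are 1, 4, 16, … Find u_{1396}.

Listing terms: u_0 = 1,  u_1 = 4,  u_2 = 16,  u_3 = 20,  u_4 = 14,  u_5 = 12,  u_6 = 4.
Since u_6 = u_1 = 4, the sequence is eventually periodic: after a pre-period of length 1 it cycles with period 5.
For j ≥ 1, u_j depends only on (j - 1) mod 5. (1396 - 1) mod 5 = 0, so u_{1396} = u_1 = 4.

4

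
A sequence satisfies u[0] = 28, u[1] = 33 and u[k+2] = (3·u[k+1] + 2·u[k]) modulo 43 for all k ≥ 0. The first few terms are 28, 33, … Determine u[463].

We have u[0] = 28, u[1] = 33, u[2] = 26, u[3] = 15, u[4] = 11, u[5] = 20, u[6] = 39, u[7] = 28, u[8] = 33.
Since (u[7], u[8]) = (u[0], u[1]) = (28, 33) (two consecutive terms determine the rest), the sequence is periodic with period 7.
(463 - 0) mod 7 = 1, so u[463] = u[1] = 33.

33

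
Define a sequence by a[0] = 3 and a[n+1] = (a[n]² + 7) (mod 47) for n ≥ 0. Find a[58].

24

Listing terms: a[0] = 3,  a[1] = 16,  a[2] = 28,  a[3] = 39,  a[4] = 24,  a[5] = 19,  a[6] = 39.
Since a[6] = a[3] = 39, the sequence is eventually periodic: after a pre-period of length 3 it cycles with period 3.
For n ≥ 3, a[n] depends only on (n - 3) mod 3. (58 - 3) mod 3 = 1, so a[58] = a[4] = 24.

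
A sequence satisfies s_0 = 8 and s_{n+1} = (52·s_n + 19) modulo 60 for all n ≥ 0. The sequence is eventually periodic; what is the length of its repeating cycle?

12

Computing terms: s_0 = 8,  s_1 = 15,  s_2 = 19,  s_3 = 47,  s_4 = 3,  s_5 = 55,  s_6 = 59,  s_7 = 27,  s_8 = 43,  s_9 = 35,  s_{10} = 39,  s_{11} = 7,  s_{12} = 23,  s_{13} = 15.
Since s_{13} = s_1 = 15, the sequence is eventually periodic: after a pre-period of length 1 it cycles with period 12.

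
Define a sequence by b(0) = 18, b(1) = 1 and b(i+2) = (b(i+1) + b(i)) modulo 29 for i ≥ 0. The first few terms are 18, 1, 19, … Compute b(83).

12

We have b(0) = 18; b(1) = 1; b(2) = 19; b(3) = 20; b(4) = 10; b(5) = 1; b(6) = 11; b(7) = 12; b(8) = 23; b(9) = 6; b(10) = 0; b(11) = 6; b(12) = 6; b(13) = 12; b(14) = 18; b(15) = 1.
The sequence repeats with period 14.
(83 - 0) mod 14 = 13, so b(83) = b(13) = 12.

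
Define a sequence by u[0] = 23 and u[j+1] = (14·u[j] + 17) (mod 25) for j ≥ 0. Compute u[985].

u[0] = 23, u[1] = 14, u[2] = 13, u[3] = 24, u[4] = 3, u[5] = 9, u[6] = 18, u[7] = 19, u[8] = 8, u[9] = 4, u[10] = 23.
The sequence repeats with period 10.
(985 - 0) mod 10 = 5, so u[985] = u[5] = 9.

9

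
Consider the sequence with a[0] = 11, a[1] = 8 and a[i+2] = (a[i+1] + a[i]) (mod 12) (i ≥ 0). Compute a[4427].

9

a[0] = 11, a[1] = 8, a[2] = 7, a[3] = 3, a[4] = 10, a[5] = 1, a[6] = 11, a[7] = 0, a[8] = 11, a[9] = 11, a[10] = 10, a[11] = 9, a[12] = 7, a[13] = 4, a[14] = 11, a[15] = 3, a[16] = 2, a[17] = 5, a[18] = 7, a[19] = 0, a[20] = 7, a[21] = 7, a[22] = 2, a[23] = 9, a[24] = 11, a[25] = 8.
The sequence repeats with period 24.
(4427 - 0) mod 24 = 11, so a[4427] = a[11] = 9.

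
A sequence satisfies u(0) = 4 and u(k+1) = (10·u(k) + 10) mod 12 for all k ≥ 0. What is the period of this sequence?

3

We have u(0) = 4,  u(1) = 2,  u(2) = 6,  u(3) = 10,  u(4) = 2.
Since u(4) = u(1) = 2, the sequence is eventually periodic: after a pre-period of length 1 it cycles with period 3.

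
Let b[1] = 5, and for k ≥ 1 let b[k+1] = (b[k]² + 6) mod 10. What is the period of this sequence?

3

b[1] = 5; b[2] = 1; b[3] = 7; b[4] = 5.
Since b[4] = b[1] = 5, the sequence is periodic with period 3.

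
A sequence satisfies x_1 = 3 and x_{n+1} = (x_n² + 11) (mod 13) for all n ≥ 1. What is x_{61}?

x_1 = 3,  x_2 = 7,  x_3 = 8,  x_4 = 10,  x_5 = 7.
Since x_5 = x_2 = 7, the sequence is eventually periodic: after a pre-period of length 1 it cycles with period 3.
For n ≥ 2, x_n depends only on (n - 2) mod 3. (61 - 2) mod 3 = 2, so x_{61} = x_4 = 10.

10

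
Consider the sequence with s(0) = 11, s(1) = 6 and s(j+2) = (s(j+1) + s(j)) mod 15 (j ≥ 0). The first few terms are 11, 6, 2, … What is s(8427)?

Computing terms: s(0) = 11, s(1) = 6, s(2) = 2, s(3) = 8, s(4) = 10, s(5) = 3, s(6) = 13, s(7) = 1, s(8) = 14, s(9) = 0, s(10) = 14, s(11) = 14, s(12) = 13, s(13) = 12, s(14) = 10, s(15) = 7, s(16) = 2, s(17) = 9, s(18) = 11, s(19) = 5, s(20) = 1, s(21) = 6, s(22) = 7, s(23) = 13, s(24) = 5, s(25) = 3, s(26) = 8, s(27) = 11, s(28) = 4, s(29) = 0, s(30) = 4, s(31) = 4, s(32) = 8, s(33) = 12, s(34) = 5, s(35) = 2, s(36) = 7, s(37) = 9, s(38) = 1, s(39) = 10, s(40) = 11, s(41) = 6.
The sequence repeats with period 40.
So s(8427) = s(0 + ((8427-0) mod 40)) = s(27) = 11.

11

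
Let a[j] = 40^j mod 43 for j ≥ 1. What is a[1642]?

We have a[1] = 40,  a[2] = 9,  a[3] = 16,  a[4] = 38,  a[5] = 15,  a[6] = 41,  a[7] = 6,  a[8] = 25,  a[9] = 11,  a[10] = 10,  a[11] = 13,  a[12] = 4,  a[13] = 31,  a[14] = 36,  a[15] = 21,  a[16] = 23,  a[17] = 17,  a[18] = 35,  a[19] = 24,  a[20] = 14,  a[21] = 1,  a[22] = 40.
Since a[22] = a[1] = 40, the sequence is periodic with period 21.
(1642 - 1) mod 21 = 3, so a[1642] = a[4] = 38.

38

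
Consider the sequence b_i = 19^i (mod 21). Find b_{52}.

16

We have b_0 = 1,  b_1 = 19,  b_2 = 4,  b_3 = 13,  b_4 = 16,  b_5 = 10,  b_6 = 1.
The sequence repeats with period 6.
So b_{52} = b_{0 + ((52-0) mod 6)} = b_4 = 16.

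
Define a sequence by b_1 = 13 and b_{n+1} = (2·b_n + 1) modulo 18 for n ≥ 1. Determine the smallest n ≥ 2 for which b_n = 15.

Computing terms: b_1 = 13, b_2 = 9, b_3 = 1, b_4 = 3, b_5 = 7, b_6 = 15, b_7 = 13.
Since b_7 = b_1 = 13, the sequence is periodic with period 6.
The value 15 first appears (with n ≥ 2) at b_6.

6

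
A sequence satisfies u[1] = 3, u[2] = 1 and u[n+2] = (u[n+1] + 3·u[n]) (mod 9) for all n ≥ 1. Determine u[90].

u[1] = 3, u[2] = 1, u[3] = 1, u[4] = 4, u[5] = 7, u[6] = 1, u[7] = 4.
Since (u[6], u[7]) = (u[3], u[4]) = (1, 4) (two consecutive terms determine the rest), the sequence is eventually periodic: after a pre-period of length 2 it cycles with period 3.
For n ≥ 3, u[n] depends only on (n - 3) mod 3. (90 - 3) mod 3 = 0, so u[90] = u[3] = 1.

1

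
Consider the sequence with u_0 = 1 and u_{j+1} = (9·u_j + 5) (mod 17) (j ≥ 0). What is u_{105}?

Computing terms: u_0 = 1,  u_1 = 14,  u_2 = 12,  u_3 = 11,  u_4 = 2,  u_5 = 6,  u_6 = 8,  u_7 = 9,  u_8 = 1.
The sequence repeats with period 8.
(105 - 0) mod 8 = 1, so u_{105} = u_1 = 14.

14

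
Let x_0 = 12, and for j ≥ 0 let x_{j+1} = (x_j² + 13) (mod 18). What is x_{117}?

17

We have x_0 = 12,  x_1 = 13,  x_2 = 2,  x_3 = 17,  x_4 = 14,  x_5 = 11,  x_6 = 8,  x_7 = 5,  x_8 = 2.
Since x_8 = x_2 = 2, the sequence is eventually periodic: after a pre-period of length 2 it cycles with period 6.
For j ≥ 2, x_j depends only on (j - 2) mod 6. (117 - 2) mod 6 = 1, so x_{117} = x_3 = 17.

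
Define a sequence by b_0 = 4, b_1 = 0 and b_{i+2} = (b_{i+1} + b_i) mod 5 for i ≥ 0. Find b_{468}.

We have b_0 = 4; b_1 = 0; b_2 = 4; b_3 = 4; b_4 = 3; b_5 = 2; b_6 = 0; b_7 = 2; b_8 = 2; b_9 = 4; b_{10} = 1; b_{11} = 0; b_{12} = 1; b_{13} = 1; b_{14} = 2; b_{15} = 3; b_{16} = 0; b_{17} = 3; b_{18} = 3; b_{19} = 1; b_{20} = 4; b_{21} = 0.
The sequence repeats with period 20.
(468 - 0) mod 20 = 8, so b_{468} = b_8 = 2.

2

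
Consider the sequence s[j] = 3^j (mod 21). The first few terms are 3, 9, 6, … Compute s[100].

18

s[1] = 3; s[2] = 9; s[3] = 6; s[4] = 18; s[5] = 12; s[6] = 15; s[7] = 3.
The sequence repeats with period 6.
So s[100] = s[1 + ((100-1) mod 6)] = s[4] = 18.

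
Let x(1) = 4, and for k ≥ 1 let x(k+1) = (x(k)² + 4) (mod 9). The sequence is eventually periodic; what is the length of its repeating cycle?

Listing terms: x(1) = 4,  x(2) = 2,  x(3) = 8,  x(4) = 5,  x(5) = 2.
Since x(5) = x(2) = 2, the sequence is eventually periodic: after a pre-period of length 1 it cycles with period 3.

3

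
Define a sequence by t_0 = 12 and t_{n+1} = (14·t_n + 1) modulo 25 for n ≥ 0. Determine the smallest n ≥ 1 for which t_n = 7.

t_0 = 12; t_1 = 19; t_2 = 17; t_3 = 14; t_4 = 22; t_5 = 9; t_6 = 2; t_7 = 4; t_8 = 7; t_9 = 24; t_{10} = 12.
Since t_{10} = t_0 = 12, the sequence is periodic with period 10.
The value 7 first appears (with n ≥ 1) at t_8.

8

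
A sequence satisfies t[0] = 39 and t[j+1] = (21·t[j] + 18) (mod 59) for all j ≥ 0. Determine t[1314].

Computing terms: t[0] = 39; t[1] = 11; t[2] = 13; t[3] = 55; t[4] = 52; t[5] = 48; t[6] = 23; t[7] = 29; t[8] = 37; t[9] = 28; t[10] = 16; t[11] = 0; t[12] = 18; t[13] = 42; t[14] = 15; t[15] = 38; t[16] = 49; t[17] = 44; t[18] = 57; t[19] = 35; t[20] = 45; t[21] = 19; t[22] = 4; t[23] = 43; t[24] = 36; t[25] = 7; t[26] = 47; t[27] = 2; t[28] = 1; t[29] = 39.
Since t[29] = t[0] = 39, the sequence is periodic with period 29.
So t[1314] = t[0 + ((1314-0) mod 29)] = t[9] = 28.

28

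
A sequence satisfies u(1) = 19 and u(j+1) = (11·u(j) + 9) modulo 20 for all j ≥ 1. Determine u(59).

11

Computing terms: u(1) = 19; u(2) = 18; u(3) = 7; u(4) = 6; u(5) = 15; u(6) = 14; u(7) = 3; u(8) = 2; u(9) = 11; u(10) = 10; u(11) = 19.
Since u(11) = u(1) = 19, the sequence is periodic with period 10.
(59 - 1) mod 10 = 8, so u(59) = u(9) = 11.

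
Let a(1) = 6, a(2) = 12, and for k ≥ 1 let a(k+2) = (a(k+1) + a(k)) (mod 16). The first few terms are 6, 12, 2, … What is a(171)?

2

a(1) = 6, a(2) = 12, a(3) = 2, a(4) = 14, a(5) = 0, a(6) = 14, a(7) = 14, a(8) = 12, a(9) = 10, a(10) = 6, a(11) = 0, a(12) = 6, a(13) = 6, a(14) = 12.
The sequence repeats with period 12.
(171 - 1) mod 12 = 2, so a(171) = a(3) = 2.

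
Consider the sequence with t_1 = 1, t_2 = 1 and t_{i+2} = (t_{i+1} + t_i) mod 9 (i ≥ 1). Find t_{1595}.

We have t_1 = 1,  t_2 = 1,  t_3 = 2,  t_4 = 3,  t_5 = 5,  t_6 = 8,  t_7 = 4,  t_8 = 3,  t_9 = 7,  t_{10} = 1,  t_{11} = 8,  t_{12} = 0,  t_{13} = 8,  t_{14} = 8,  t_{15} = 7,  t_{16} = 6,  t_{17} = 4,  t_{18} = 1,  t_{19} = 5,  t_{20} = 6,  t_{21} = 2,  t_{22} = 8,  t_{23} = 1,  t_{24} = 0,  t_{25} = 1,  t_{26} = 1.
Since (t_{25}, t_{26}) = (t_1, t_2) = (1, 1) (two consecutive terms determine the rest), the sequence is periodic with period 24.
(1595 - 1) mod 24 = 10, so t_{1595} = t_{11} = 8.

8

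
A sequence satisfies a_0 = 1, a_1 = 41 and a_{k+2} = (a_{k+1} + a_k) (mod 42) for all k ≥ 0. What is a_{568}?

a_0 = 1,  a_1 = 41,  a_2 = 0,  a_3 = 41,  a_4 = 41,  a_5 = 40,  a_6 = 39,  a_7 = 37,  a_8 = 34,  a_9 = 29,  a_{10} = 21,  a_{11} = 8,  a_{12} = 29,  a_{13} = 37,  a_{14} = 24,  a_{15} = 19,  a_{16} = 1,  a_{17} = 20,  a_{18} = 21,  a_{19} = 41,  a_{20} = 20,  a_{21} = 19,  a_{22} = 39,  a_{23} = 16,  a_{24} = 13,  a_{25} = 29,  a_{26} = 0,  a_{27} = 29,  a_{28} = 29,  a_{29} = 16,  a_{30} = 3,  a_{31} = 19,  a_{32} = 22,  a_{33} = 41,  a_{34} = 21,  a_{35} = 20,  a_{36} = 41,  a_{37} = 19,  a_{38} = 18,  a_{39} = 37,  a_{40} = 13,  a_{41} = 8,  a_{42} = 21,  a_{43} = 29,  a_{44} = 8,  a_{45} = 37,  a_{46} = 3,  a_{47} = 40,  a_{48} = 1,  a_{49} = 41.
The sequence repeats with period 48.
(568 - 0) mod 48 = 40, so a_{568} = a_{40} = 13.

13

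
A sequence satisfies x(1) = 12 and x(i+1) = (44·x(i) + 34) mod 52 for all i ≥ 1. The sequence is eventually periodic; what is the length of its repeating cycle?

Computing terms: x(1) = 12,  x(2) = 42,  x(3) = 10,  x(4) = 6,  x(5) = 38,  x(6) = 42.
Since x(6) = x(2) = 42, the sequence is eventually periodic: after a pre-period of length 1 it cycles with period 4.

4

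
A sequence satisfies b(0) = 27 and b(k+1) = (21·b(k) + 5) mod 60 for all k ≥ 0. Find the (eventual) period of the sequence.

4

Computing terms: b(0) = 27,  b(1) = 32,  b(2) = 17,  b(3) = 2,  b(4) = 47,  b(5) = 32.
Since b(5) = b(1) = 32, the sequence is eventually periodic: after a pre-period of length 1 it cycles with period 4.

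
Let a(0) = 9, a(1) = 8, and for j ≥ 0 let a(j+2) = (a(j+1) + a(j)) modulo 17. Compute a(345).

9

Computing terms: a(0) = 9, a(1) = 8, a(2) = 0, a(3) = 8, a(4) = 8, a(5) = 16, a(6) = 7, a(7) = 6, a(8) = 13, a(9) = 2, a(10) = 15, a(11) = 0, a(12) = 15, a(13) = 15, a(14) = 13, a(15) = 11, a(16) = 7, a(17) = 1, a(18) = 8, a(19) = 9, a(20) = 0, a(21) = 9, a(22) = 9, a(23) = 1, a(24) = 10, a(25) = 11, a(26) = 4, a(27) = 15, a(28) = 2, a(29) = 0, a(30) = 2, a(31) = 2, a(32) = 4, a(33) = 6, a(34) = 10, a(35) = 16, a(36) = 9, a(37) = 8.
The sequence repeats with period 36.
So a(345) = a(0 + ((345-0) mod 36)) = a(21) = 9.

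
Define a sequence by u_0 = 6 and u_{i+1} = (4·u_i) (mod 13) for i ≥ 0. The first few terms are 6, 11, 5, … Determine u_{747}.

7

Listing terms: u_0 = 6, u_1 = 11, u_2 = 5, u_3 = 7, u_4 = 2, u_5 = 8, u_6 = 6.
The sequence repeats with period 6.
So u_{747} = u_{0 + ((747-0) mod 6)} = u_3 = 7.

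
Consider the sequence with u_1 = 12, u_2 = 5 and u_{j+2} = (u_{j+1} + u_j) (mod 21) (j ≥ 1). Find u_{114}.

5

Computing terms: u_1 = 12,  u_2 = 5,  u_3 = 17,  u_4 = 1,  u_5 = 18,  u_6 = 19,  u_7 = 16,  u_8 = 14,  u_9 = 9,  u_{10} = 2,  u_{11} = 11,  u_{12} = 13,  u_{13} = 3,  u_{14} = 16,  u_{15} = 19,  u_{16} = 14,  u_{17} = 12,  u_{18} = 5.
The sequence repeats with period 16.
(114 - 1) mod 16 = 1, so u_{114} = u_2 = 5.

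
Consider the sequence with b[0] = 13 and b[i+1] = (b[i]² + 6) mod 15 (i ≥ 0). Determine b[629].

1

We have b[0] = 13; b[1] = 10; b[2] = 1; b[3] = 7; b[4] = 10.
Since b[4] = b[1] = 10, the sequence is eventually periodic: after a pre-period of length 1 it cycles with period 3.
For i ≥ 1, b[i] depends only on (i - 1) mod 3. (629 - 1) mod 3 = 1, so b[629] = b[2] = 1.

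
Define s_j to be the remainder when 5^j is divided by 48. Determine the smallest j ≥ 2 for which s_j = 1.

Computing terms: s_1 = 5; s_2 = 25; s_3 = 29; s_4 = 1; s_5 = 5.
The sequence repeats with period 4.
The value 1 first appears (with j ≥ 2) at s_4.

4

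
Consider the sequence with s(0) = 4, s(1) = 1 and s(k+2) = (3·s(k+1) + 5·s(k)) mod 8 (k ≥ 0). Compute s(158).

7

We have s(0) = 4, s(1) = 1, s(2) = 7, s(3) = 2, s(4) = 1, s(5) = 5, s(6) = 4, s(7) = 5, s(8) = 3, s(9) = 2, s(10) = 5, s(11) = 1, s(12) = 4, s(13) = 1.
Since (s(12), s(13)) = (s(0), s(1)) = (4, 1) (two consecutive terms determine the rest), the sequence is periodic with period 12.
(158 - 0) mod 12 = 2, so s(158) = s(2) = 7.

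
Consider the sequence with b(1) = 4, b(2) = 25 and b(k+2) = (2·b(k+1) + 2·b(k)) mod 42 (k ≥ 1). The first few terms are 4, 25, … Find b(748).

Computing terms: b(1) = 4; b(2) = 25; b(3) = 16; b(4) = 40; b(5) = 28; b(6) = 10; b(7) = 34; b(8) = 4; b(9) = 34; b(10) = 34; b(11) = 10; b(12) = 4; b(13) = 28; b(14) = 22; b(15) = 16; b(16) = 34; b(17) = 16; b(18) = 16; b(19) = 22; b(20) = 34; b(21) = 28; b(22) = 40; b(23) = 10; b(24) = 16; b(25) = 10; b(26) = 10; b(27) = 40; b(28) = 16; b(29) = 28; b(30) = 4; b(31) = 22; b(32) = 10; b(33) = 22; b(34) = 22; b(35) = 4; b(36) = 10; b(37) = 28; b(38) = 34; b(39) = 40; b(40) = 22; b(41) = 40; b(42) = 40; b(43) = 34; b(44) = 22; b(45) = 28; b(46) = 16; b(47) = 4; b(48) = 40; b(49) = 4; b(50) = 4; b(51) = 16; b(52) = 40.
Since (b(51), b(52)) = (b(3), b(4)) = (16, 40) (two consecutive terms determine the rest), the sequence is eventually periodic: after a pre-period of length 2 it cycles with period 48.
For k ≥ 3, b(k) depends only on (k - 3) mod 48. (748 - 3) mod 48 = 25, so b(748) = b(28) = 16.

16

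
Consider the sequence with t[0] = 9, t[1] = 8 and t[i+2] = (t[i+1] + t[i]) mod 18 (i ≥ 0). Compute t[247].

t[0] = 9, t[1] = 8, t[2] = 17, t[3] = 7, t[4] = 6, t[5] = 13, t[6] = 1, t[7] = 14, t[8] = 15, t[9] = 11, t[10] = 8, t[11] = 1, t[12] = 9, t[13] = 10, t[14] = 1, t[15] = 11, t[16] = 12, t[17] = 5, t[18] = 17, t[19] = 4, t[20] = 3, t[21] = 7, t[22] = 10, t[23] = 17, t[24] = 9, t[25] = 8.
Since (t[24], t[25]) = (t[0], t[1]) = (9, 8) (two consecutive terms determine the rest), the sequence is periodic with period 24.
(247 - 0) mod 24 = 7, so t[247] = t[7] = 14.

14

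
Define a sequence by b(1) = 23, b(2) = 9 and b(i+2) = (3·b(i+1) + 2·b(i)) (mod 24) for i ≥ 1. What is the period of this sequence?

4

b(1) = 23,  b(2) = 9,  b(3) = 1,  b(4) = 21,  b(5) = 17,  b(6) = 21,  b(7) = 1,  b(8) = 21.
Since (b(7), b(8)) = (b(3), b(4)) = (1, 21) (two consecutive terms determine the rest), the sequence is eventually periodic: after a pre-period of length 2 it cycles with period 4.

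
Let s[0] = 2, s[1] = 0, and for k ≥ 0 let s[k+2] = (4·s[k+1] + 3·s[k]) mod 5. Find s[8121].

3

s[0] = 2; s[1] = 0; s[2] = 1; s[3] = 4; s[4] = 4; s[5] = 3; s[6] = 4; s[7] = 0; s[8] = 2; s[9] = 3; s[10] = 3; s[11] = 1; s[12] = 3; s[13] = 0; s[14] = 4; s[15] = 1; s[16] = 1; s[17] = 2; s[18] = 1; s[19] = 0; s[20] = 3; s[21] = 2; s[22] = 2; s[23] = 4; s[24] = 2; s[25] = 0.
The sequence repeats with period 24.
(8121 - 0) mod 24 = 9, so s[8121] = s[9] = 3.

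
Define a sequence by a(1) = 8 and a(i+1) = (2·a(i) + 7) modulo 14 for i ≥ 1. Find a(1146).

11

We have a(1) = 8,  a(2) = 9,  a(3) = 11,  a(4) = 1,  a(5) = 9.
Since a(5) = a(2) = 9, the sequence is eventually periodic: after a pre-period of length 1 it cycles with period 3.
For i ≥ 2, a(i) depends only on (i - 2) mod 3. (1146 - 2) mod 3 = 1, so a(1146) = a(3) = 11.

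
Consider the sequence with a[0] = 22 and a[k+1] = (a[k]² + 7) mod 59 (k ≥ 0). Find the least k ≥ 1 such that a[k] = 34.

4

Listing terms: a[0] = 22, a[1] = 19, a[2] = 14, a[3] = 26, a[4] = 34, a[5] = 42, a[6] = 1, a[7] = 8, a[8] = 12, a[9] = 33, a[10] = 34.
Since a[10] = a[4] = 34, the sequence is eventually periodic: after a pre-period of length 4 it cycles with period 6.
The value 34 first appears (with k ≥ 1) at a[4].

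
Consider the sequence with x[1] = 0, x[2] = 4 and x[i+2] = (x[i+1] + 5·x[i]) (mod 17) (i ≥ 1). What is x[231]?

Computing terms: x[1] = 0; x[2] = 4; x[3] = 4; x[4] = 7; x[5] = 10; x[6] = 11; x[7] = 10; x[8] = 14; x[9] = 13; x[10] = 15; x[11] = 12; x[12] = 2; x[13] = 11; x[14] = 4; x[15] = 8; x[16] = 11; x[17] = 0; x[18] = 4.
The sequence repeats with period 16.
(231 - 1) mod 16 = 6, so x[231] = x[7] = 10.

10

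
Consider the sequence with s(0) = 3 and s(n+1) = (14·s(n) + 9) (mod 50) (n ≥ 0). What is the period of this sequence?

Computing terms: s(0) = 3, s(1) = 1, s(2) = 23, s(3) = 31, s(4) = 43, s(5) = 11, s(6) = 13, s(7) = 41, s(8) = 33, s(9) = 21, s(10) = 3.
Since s(10) = s(0) = 3, the sequence is periodic with period 10.

10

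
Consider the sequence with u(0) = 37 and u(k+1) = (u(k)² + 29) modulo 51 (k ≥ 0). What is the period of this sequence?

6

Computing terms: u(0) = 37,  u(1) = 21,  u(2) = 11,  u(3) = 48,  u(4) = 38,  u(5) = 45,  u(6) = 14,  u(7) = 21.
Since u(7) = u(1) = 21, the sequence is eventually periodic: after a pre-period of length 1 it cycles with period 6.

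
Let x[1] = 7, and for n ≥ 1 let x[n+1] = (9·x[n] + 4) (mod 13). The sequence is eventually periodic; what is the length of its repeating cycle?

We have x[1] = 7, x[2] = 2, x[3] = 9, x[4] = 7.
The sequence repeats with period 3.

3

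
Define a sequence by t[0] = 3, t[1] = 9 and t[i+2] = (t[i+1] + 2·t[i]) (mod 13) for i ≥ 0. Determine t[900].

3

Listing terms: t[0] = 3,  t[1] = 9,  t[2] = 2,  t[3] = 7,  t[4] = 11,  t[5] = 12,  t[6] = 8,  t[7] = 6,  t[8] = 9,  t[9] = 8,  t[10] = 0,  t[11] = 3,  t[12] = 3,  t[13] = 9.
Since (t[12], t[13]) = (t[0], t[1]) = (3, 9) (two consecutive terms determine the rest), the sequence is periodic with period 12.
(900 - 0) mod 12 = 0, so t[900] = t[0] = 3.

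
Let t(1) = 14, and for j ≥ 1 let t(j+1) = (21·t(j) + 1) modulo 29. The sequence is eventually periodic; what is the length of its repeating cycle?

28

t(1) = 14,  t(2) = 5,  t(3) = 19,  t(4) = 23,  t(5) = 20,  t(6) = 15,  t(7) = 26,  t(8) = 25,  t(9) = 4,  t(10) = 27,  t(11) = 17,  t(12) = 10,  t(13) = 8,  t(14) = 24,  t(15) = 12,  t(16) = 21,  t(17) = 7,  t(18) = 3,  t(19) = 6,  t(20) = 11,  t(21) = 0,  t(22) = 1,  t(23) = 22,  t(24) = 28,  t(25) = 9,  t(26) = 16,  t(27) = 18,  t(28) = 2,  t(29) = 14.
Since t(29) = t(1) = 14, the sequence is periodic with period 28.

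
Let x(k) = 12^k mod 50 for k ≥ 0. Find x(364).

Listing terms: x(0) = 1; x(1) = 12; x(2) = 44; x(3) = 28; x(4) = 36; x(5) = 32; x(6) = 34; x(7) = 8; x(8) = 46; x(9) = 2; x(10) = 24; x(11) = 38; x(12) = 6; x(13) = 22; x(14) = 14; x(15) = 18; x(16) = 16; x(17) = 42; x(18) = 4; x(19) = 48; x(20) = 26; x(21) = 12.
Since x(21) = x(1) = 12, the sequence is eventually periodic: after a pre-period of length 1 it cycles with period 20.
For k ≥ 1, x(k) depends only on (k - 1) mod 20. (364 - 1) mod 20 = 3, so x(364) = x(4) = 36.

36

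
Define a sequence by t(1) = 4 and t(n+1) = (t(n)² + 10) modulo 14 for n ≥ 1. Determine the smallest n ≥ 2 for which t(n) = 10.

4

We have t(1) = 4, t(2) = 12, t(3) = 0, t(4) = 10, t(5) = 12.
Since t(5) = t(2) = 12, the sequence is eventually periodic: after a pre-period of length 1 it cycles with period 3.
The value 10 first appears (with n ≥ 2) at t(4).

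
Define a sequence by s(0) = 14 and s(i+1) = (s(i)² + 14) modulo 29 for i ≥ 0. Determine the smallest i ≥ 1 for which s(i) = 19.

6

Computing terms: s(0) = 14; s(1) = 7; s(2) = 5; s(3) = 10; s(4) = 27; s(5) = 18; s(6) = 19; s(7) = 27.
Since s(7) = s(4) = 27, the sequence is eventually periodic: after a pre-period of length 4 it cycles with period 3.
The value 19 first appears (with i ≥ 1) at s(6).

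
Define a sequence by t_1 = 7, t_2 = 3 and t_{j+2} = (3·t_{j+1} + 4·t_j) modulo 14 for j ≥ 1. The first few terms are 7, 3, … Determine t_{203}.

t_1 = 7; t_2 = 3; t_3 = 9; t_4 = 11; t_5 = 13; t_6 = 13; t_7 = 7; t_8 = 3.
Since (t_7, t_8) = (t_1, t_2) = (7, 3) (two consecutive terms determine the rest), the sequence is periodic with period 6.
So t_{203} = t_{1 + ((203-1) mod 6)} = t_5 = 13.

13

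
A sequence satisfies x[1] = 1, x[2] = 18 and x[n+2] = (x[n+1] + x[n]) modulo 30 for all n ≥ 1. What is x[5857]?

Listing terms: x[1] = 1, x[2] = 18, x[3] = 19, x[4] = 7, x[5] = 26, x[6] = 3, x[7] = 29, x[8] = 2, x[9] = 1, x[10] = 3, x[11] = 4, x[12] = 7, x[13] = 11, x[14] = 18, x[15] = 29, x[16] = 17, x[17] = 16, x[18] = 3, x[19] = 19, x[20] = 22, x[21] = 11, x[22] = 3, x[23] = 14, x[24] = 17, x[25] = 1, x[26] = 18.
Since (x[25], x[26]) = (x[1], x[2]) = (1, 18) (two consecutive terms determine the rest), the sequence is periodic with period 24.
(5857 - 1) mod 24 = 0, so x[5857] = x[1] = 1.

1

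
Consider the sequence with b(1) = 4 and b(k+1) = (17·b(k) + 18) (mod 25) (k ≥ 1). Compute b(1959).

b(1) = 4, b(2) = 11, b(3) = 5, b(4) = 3, b(5) = 19, b(6) = 16, b(7) = 15, b(8) = 23, b(9) = 9, b(10) = 21, b(11) = 0, b(12) = 18, b(13) = 24, b(14) = 1, b(15) = 10, b(16) = 13, b(17) = 14, b(18) = 6, b(19) = 20, b(20) = 8, b(21) = 4.
Since b(21) = b(1) = 4, the sequence is periodic with period 20.
So b(1959) = b(1 + ((1959-1) mod 20)) = b(19) = 20.

20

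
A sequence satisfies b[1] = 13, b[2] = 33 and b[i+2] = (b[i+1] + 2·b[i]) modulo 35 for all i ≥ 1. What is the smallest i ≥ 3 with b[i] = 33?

We have b[1] = 13, b[2] = 33, b[3] = 24, b[4] = 20, b[5] = 33, b[6] = 3, b[7] = 34, b[8] = 5, b[9] = 3, b[10] = 13, b[11] = 19, b[12] = 10, b[13] = 13, b[14] = 33.
The sequence repeats with period 12.
The value 33 first appears (with i ≥ 3) at b[5].

5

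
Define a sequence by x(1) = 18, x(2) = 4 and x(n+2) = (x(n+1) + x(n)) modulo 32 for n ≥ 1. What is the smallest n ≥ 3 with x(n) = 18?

Listing terms: x(1) = 18, x(2) = 4, x(3) = 22, x(4) = 26, x(5) = 16, x(6) = 10, x(7) = 26, x(8) = 4, x(9) = 30, x(10) = 2, x(11) = 0, x(12) = 2, x(13) = 2, x(14) = 4, x(15) = 6, x(16) = 10, x(17) = 16, x(18) = 26, x(19) = 10, x(20) = 4, x(21) = 14, x(22) = 18, x(23) = 0, x(24) = 18, x(25) = 18, x(26) = 4.
Since (x(25), x(26)) = (x(1), x(2)) = (18, 4) (two consecutive terms determine the rest), the sequence is periodic with period 24.
The value 18 first appears (with n ≥ 3) at x(22).

22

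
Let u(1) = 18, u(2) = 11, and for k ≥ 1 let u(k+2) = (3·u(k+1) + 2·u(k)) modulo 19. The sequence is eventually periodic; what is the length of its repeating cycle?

6

We have u(1) = 18, u(2) = 11, u(3) = 12, u(4) = 1, u(5) = 8, u(6) = 7, u(7) = 18, u(8) = 11.
Since (u(7), u(8)) = (u(1), u(2)) = (18, 11) (two consecutive terms determine the rest), the sequence is periodic with period 6.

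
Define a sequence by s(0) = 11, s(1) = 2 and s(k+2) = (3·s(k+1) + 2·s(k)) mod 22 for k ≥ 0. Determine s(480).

0

s(0) = 11; s(1) = 2; s(2) = 6; s(3) = 0; s(4) = 12; s(5) = 14; s(6) = 0; s(7) = 6; s(8) = 18; s(9) = 0; s(10) = 14; s(11) = 20; s(12) = 0; s(13) = 18; s(14) = 10; s(15) = 0; s(16) = 20; s(17) = 16; s(18) = 0; s(19) = 10; s(20) = 8; s(21) = 0; s(22) = 16; s(23) = 4; s(24) = 0; s(25) = 8; s(26) = 2; s(27) = 0; s(28) = 4; s(29) = 12; s(30) = 0; s(31) = 2; s(32) = 6.
Since (s(31), s(32)) = (s(1), s(2)) = (2, 6) (two consecutive terms determine the rest), the sequence is eventually periodic: after a pre-period of length 1 it cycles with period 30.
For k ≥ 1, s(k) depends only on (k - 1) mod 30. (480 - 1) mod 30 = 29, so s(480) = s(30) = 0.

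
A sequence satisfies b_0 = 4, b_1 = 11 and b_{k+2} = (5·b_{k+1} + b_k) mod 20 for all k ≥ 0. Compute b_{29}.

11

b_0 = 4, b_1 = 11, b_2 = 19, b_3 = 6, b_4 = 9, b_5 = 11, b_6 = 4, b_7 = 11.
Since (b_6, b_7) = (b_0, b_1) = (4, 11) (two consecutive terms determine the rest), the sequence is periodic with period 6.
So b_{29} = b_{0 + ((29-0) mod 6)} = b_5 = 11.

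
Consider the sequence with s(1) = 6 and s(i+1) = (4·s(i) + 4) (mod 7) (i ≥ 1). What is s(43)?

We have s(1) = 6; s(2) = 0; s(3) = 4; s(4) = 6.
Since s(4) = s(1) = 6, the sequence is periodic with period 3.
(43 - 1) mod 3 = 0, so s(43) = s(1) = 6.

6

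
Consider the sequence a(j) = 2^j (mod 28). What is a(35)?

Listing terms: a(0) = 1; a(1) = 2; a(2) = 4; a(3) = 8; a(4) = 16; a(5) = 4.
Since a(5) = a(2) = 4, the sequence is eventually periodic: after a pre-period of length 2 it cycles with period 3.
For j ≥ 2, a(j) depends only on (j - 2) mod 3. (35 - 2) mod 3 = 0, so a(35) = a(2) = 4.

4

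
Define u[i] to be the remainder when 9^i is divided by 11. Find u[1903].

Listing terms: u[1] = 9; u[2] = 4; u[3] = 3; u[4] = 5; u[5] = 1; u[6] = 9.
The sequence repeats with period 5.
(1903 - 1) mod 5 = 2, so u[1903] = u[3] = 3.

3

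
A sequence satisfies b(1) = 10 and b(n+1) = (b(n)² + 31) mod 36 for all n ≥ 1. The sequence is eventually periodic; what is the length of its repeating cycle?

Listing terms: b(1) = 10; b(2) = 23; b(3) = 20; b(4) = 35; b(5) = 32; b(6) = 11; b(7) = 8; b(8) = 23.
Since b(8) = b(2) = 23, the sequence is eventually periodic: after a pre-period of length 1 it cycles with period 6.

6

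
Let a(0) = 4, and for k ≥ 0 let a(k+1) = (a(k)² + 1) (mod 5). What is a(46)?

2

We have a(0) = 4, a(1) = 2, a(2) = 0, a(3) = 1, a(4) = 2.
Since a(4) = a(1) = 2, the sequence is eventually periodic: after a pre-period of length 1 it cycles with period 3.
For k ≥ 1, a(k) depends only on (k - 1) mod 3. (46 - 1) mod 3 = 0, so a(46) = a(1) = 2.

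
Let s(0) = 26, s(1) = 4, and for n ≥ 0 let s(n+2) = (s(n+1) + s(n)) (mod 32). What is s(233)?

Listing terms: s(0) = 26, s(1) = 4, s(2) = 30, s(3) = 2, s(4) = 0, s(5) = 2, s(6) = 2, s(7) = 4, s(8) = 6, s(9) = 10, s(10) = 16, s(11) = 26, s(12) = 10, s(13) = 4, s(14) = 14, s(15) = 18, s(16) = 0, s(17) = 18, s(18) = 18, s(19) = 4, s(20) = 22, s(21) = 26, s(22) = 16, s(23) = 10, s(24) = 26, s(25) = 4.
The sequence repeats with period 24.
(233 - 0) mod 24 = 17, so s(233) = s(17) = 18.

18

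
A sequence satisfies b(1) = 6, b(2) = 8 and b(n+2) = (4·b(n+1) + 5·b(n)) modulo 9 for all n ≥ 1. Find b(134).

Computing terms: b(1) = 6; b(2) = 8; b(3) = 8; b(4) = 0; b(5) = 4; b(6) = 7; b(7) = 3; b(8) = 2; b(9) = 5; b(10) = 3; b(11) = 1; b(12) = 1; b(13) = 0; b(14) = 5; b(15) = 2; b(16) = 6; b(17) = 7; b(18) = 4; b(19) = 6; b(20) = 8.
Since (b(19), b(20)) = (b(1), b(2)) = (6, 8) (two consecutive terms determine the rest), the sequence is periodic with period 18.
(134 - 1) mod 18 = 7, so b(134) = b(8) = 2.

2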